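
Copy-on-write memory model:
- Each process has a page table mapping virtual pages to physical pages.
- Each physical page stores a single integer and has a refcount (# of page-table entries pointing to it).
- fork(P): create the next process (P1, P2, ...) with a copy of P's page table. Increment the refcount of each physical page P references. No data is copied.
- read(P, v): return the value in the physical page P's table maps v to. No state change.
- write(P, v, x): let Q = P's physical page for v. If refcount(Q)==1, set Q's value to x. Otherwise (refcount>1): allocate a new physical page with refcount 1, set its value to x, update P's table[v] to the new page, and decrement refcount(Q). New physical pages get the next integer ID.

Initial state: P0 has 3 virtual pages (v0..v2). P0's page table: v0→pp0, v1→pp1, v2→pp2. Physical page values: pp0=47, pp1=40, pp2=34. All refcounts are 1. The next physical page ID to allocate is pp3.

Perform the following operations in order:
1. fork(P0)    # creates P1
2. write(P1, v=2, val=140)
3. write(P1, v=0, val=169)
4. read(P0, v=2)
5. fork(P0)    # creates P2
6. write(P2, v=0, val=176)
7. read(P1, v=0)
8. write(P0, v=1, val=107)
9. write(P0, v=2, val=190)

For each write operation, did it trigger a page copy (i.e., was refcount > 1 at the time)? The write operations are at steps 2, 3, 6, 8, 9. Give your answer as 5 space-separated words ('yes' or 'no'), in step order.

Op 1: fork(P0) -> P1. 3 ppages; refcounts: pp0:2 pp1:2 pp2:2
Op 2: write(P1, v2, 140). refcount(pp2)=2>1 -> COPY to pp3. 4 ppages; refcounts: pp0:2 pp1:2 pp2:1 pp3:1
Op 3: write(P1, v0, 169). refcount(pp0)=2>1 -> COPY to pp4. 5 ppages; refcounts: pp0:1 pp1:2 pp2:1 pp3:1 pp4:1
Op 4: read(P0, v2) -> 34. No state change.
Op 5: fork(P0) -> P2. 5 ppages; refcounts: pp0:2 pp1:3 pp2:2 pp3:1 pp4:1
Op 6: write(P2, v0, 176). refcount(pp0)=2>1 -> COPY to pp5. 6 ppages; refcounts: pp0:1 pp1:3 pp2:2 pp3:1 pp4:1 pp5:1
Op 7: read(P1, v0) -> 169. No state change.
Op 8: write(P0, v1, 107). refcount(pp1)=3>1 -> COPY to pp6. 7 ppages; refcounts: pp0:1 pp1:2 pp2:2 pp3:1 pp4:1 pp5:1 pp6:1
Op 9: write(P0, v2, 190). refcount(pp2)=2>1 -> COPY to pp7. 8 ppages; refcounts: pp0:1 pp1:2 pp2:1 pp3:1 pp4:1 pp5:1 pp6:1 pp7:1

yes yes yes yes yes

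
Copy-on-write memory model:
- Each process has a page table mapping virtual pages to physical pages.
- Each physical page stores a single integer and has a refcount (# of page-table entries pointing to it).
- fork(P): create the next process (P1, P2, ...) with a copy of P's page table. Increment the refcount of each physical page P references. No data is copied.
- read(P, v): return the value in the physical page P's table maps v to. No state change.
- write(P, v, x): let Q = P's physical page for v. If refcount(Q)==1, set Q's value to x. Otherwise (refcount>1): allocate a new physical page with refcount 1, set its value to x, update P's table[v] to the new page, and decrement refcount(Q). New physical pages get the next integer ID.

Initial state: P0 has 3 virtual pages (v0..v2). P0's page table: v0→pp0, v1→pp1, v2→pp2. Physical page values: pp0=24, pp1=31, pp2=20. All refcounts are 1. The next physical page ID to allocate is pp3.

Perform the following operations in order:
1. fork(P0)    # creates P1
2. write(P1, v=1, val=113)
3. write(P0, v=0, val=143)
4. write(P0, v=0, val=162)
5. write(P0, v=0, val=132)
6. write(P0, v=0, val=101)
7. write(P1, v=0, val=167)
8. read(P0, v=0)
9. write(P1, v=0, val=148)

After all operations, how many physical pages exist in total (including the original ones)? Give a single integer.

Op 1: fork(P0) -> P1. 3 ppages; refcounts: pp0:2 pp1:2 pp2:2
Op 2: write(P1, v1, 113). refcount(pp1)=2>1 -> COPY to pp3. 4 ppages; refcounts: pp0:2 pp1:1 pp2:2 pp3:1
Op 3: write(P0, v0, 143). refcount(pp0)=2>1 -> COPY to pp4. 5 ppages; refcounts: pp0:1 pp1:1 pp2:2 pp3:1 pp4:1
Op 4: write(P0, v0, 162). refcount(pp4)=1 -> write in place. 5 ppages; refcounts: pp0:1 pp1:1 pp2:2 pp3:1 pp4:1
Op 5: write(P0, v0, 132). refcount(pp4)=1 -> write in place. 5 ppages; refcounts: pp0:1 pp1:1 pp2:2 pp3:1 pp4:1
Op 6: write(P0, v0, 101). refcount(pp4)=1 -> write in place. 5 ppages; refcounts: pp0:1 pp1:1 pp2:2 pp3:1 pp4:1
Op 7: write(P1, v0, 167). refcount(pp0)=1 -> write in place. 5 ppages; refcounts: pp0:1 pp1:1 pp2:2 pp3:1 pp4:1
Op 8: read(P0, v0) -> 101. No state change.
Op 9: write(P1, v0, 148). refcount(pp0)=1 -> write in place. 5 ppages; refcounts: pp0:1 pp1:1 pp2:2 pp3:1 pp4:1

Answer: 5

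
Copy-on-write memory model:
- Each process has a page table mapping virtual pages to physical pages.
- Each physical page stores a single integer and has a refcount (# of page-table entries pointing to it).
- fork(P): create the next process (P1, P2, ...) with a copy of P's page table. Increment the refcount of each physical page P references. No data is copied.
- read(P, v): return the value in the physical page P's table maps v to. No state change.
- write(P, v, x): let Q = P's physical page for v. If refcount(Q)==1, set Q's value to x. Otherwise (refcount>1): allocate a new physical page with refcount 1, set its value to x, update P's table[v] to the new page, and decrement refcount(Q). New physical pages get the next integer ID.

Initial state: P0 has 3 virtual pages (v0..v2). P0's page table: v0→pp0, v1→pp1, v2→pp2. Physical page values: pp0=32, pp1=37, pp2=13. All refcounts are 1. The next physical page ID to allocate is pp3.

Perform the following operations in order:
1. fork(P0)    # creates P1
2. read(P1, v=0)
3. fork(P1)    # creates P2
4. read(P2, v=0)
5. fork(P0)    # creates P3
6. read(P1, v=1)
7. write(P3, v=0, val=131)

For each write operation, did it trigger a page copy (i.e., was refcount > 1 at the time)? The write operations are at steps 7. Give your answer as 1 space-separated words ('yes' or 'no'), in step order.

Op 1: fork(P0) -> P1. 3 ppages; refcounts: pp0:2 pp1:2 pp2:2
Op 2: read(P1, v0) -> 32. No state change.
Op 3: fork(P1) -> P2. 3 ppages; refcounts: pp0:3 pp1:3 pp2:3
Op 4: read(P2, v0) -> 32. No state change.
Op 5: fork(P0) -> P3. 3 ppages; refcounts: pp0:4 pp1:4 pp2:4
Op 6: read(P1, v1) -> 37. No state change.
Op 7: write(P3, v0, 131). refcount(pp0)=4>1 -> COPY to pp3. 4 ppages; refcounts: pp0:3 pp1:4 pp2:4 pp3:1

yes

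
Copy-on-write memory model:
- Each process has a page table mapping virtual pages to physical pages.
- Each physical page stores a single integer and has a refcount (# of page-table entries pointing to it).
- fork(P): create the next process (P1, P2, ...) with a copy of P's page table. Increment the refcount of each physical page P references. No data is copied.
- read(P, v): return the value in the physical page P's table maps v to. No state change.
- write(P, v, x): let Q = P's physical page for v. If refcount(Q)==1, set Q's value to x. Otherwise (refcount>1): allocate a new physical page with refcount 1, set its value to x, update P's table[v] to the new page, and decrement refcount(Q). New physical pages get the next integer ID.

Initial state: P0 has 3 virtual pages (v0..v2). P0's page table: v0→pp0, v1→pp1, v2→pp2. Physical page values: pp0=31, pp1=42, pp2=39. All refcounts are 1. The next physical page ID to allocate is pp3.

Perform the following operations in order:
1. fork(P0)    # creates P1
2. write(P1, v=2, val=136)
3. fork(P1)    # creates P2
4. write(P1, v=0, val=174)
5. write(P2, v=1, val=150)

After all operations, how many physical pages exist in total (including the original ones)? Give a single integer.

Answer: 6

Derivation:
Op 1: fork(P0) -> P1. 3 ppages; refcounts: pp0:2 pp1:2 pp2:2
Op 2: write(P1, v2, 136). refcount(pp2)=2>1 -> COPY to pp3. 4 ppages; refcounts: pp0:2 pp1:2 pp2:1 pp3:1
Op 3: fork(P1) -> P2. 4 ppages; refcounts: pp0:3 pp1:3 pp2:1 pp3:2
Op 4: write(P1, v0, 174). refcount(pp0)=3>1 -> COPY to pp4. 5 ppages; refcounts: pp0:2 pp1:3 pp2:1 pp3:2 pp4:1
Op 5: write(P2, v1, 150). refcount(pp1)=3>1 -> COPY to pp5. 6 ppages; refcounts: pp0:2 pp1:2 pp2:1 pp3:2 pp4:1 pp5:1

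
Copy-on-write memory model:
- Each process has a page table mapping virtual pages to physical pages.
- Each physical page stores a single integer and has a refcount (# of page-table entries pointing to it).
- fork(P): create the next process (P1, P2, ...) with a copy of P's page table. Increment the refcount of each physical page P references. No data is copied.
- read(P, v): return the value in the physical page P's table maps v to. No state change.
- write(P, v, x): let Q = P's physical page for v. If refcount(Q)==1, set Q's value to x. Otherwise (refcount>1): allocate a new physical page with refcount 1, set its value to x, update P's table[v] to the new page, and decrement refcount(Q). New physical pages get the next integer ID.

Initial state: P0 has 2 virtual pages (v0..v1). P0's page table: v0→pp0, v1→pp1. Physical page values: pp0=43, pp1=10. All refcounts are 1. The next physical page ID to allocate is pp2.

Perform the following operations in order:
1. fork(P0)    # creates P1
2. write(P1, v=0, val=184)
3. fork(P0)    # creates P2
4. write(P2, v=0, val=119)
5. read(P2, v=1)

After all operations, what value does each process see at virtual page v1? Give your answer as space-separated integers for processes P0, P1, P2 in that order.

Answer: 10 10 10

Derivation:
Op 1: fork(P0) -> P1. 2 ppages; refcounts: pp0:2 pp1:2
Op 2: write(P1, v0, 184). refcount(pp0)=2>1 -> COPY to pp2. 3 ppages; refcounts: pp0:1 pp1:2 pp2:1
Op 3: fork(P0) -> P2. 3 ppages; refcounts: pp0:2 pp1:3 pp2:1
Op 4: write(P2, v0, 119). refcount(pp0)=2>1 -> COPY to pp3. 4 ppages; refcounts: pp0:1 pp1:3 pp2:1 pp3:1
Op 5: read(P2, v1) -> 10. No state change.
P0: v1 -> pp1 = 10
P1: v1 -> pp1 = 10
P2: v1 -> pp1 = 10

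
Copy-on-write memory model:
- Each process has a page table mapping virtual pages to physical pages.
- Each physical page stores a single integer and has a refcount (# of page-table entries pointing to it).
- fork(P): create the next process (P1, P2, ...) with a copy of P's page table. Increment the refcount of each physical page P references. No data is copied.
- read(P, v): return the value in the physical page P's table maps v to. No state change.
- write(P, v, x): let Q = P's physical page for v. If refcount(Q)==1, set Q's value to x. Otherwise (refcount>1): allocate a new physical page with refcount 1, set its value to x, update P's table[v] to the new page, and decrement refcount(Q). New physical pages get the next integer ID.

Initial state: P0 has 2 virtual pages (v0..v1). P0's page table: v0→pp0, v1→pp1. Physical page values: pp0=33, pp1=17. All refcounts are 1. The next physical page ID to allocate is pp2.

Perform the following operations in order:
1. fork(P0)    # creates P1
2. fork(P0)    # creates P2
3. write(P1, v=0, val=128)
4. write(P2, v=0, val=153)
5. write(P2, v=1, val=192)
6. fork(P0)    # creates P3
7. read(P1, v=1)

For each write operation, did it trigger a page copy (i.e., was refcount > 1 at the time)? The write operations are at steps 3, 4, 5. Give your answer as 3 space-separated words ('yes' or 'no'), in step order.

Op 1: fork(P0) -> P1. 2 ppages; refcounts: pp0:2 pp1:2
Op 2: fork(P0) -> P2. 2 ppages; refcounts: pp0:3 pp1:3
Op 3: write(P1, v0, 128). refcount(pp0)=3>1 -> COPY to pp2. 3 ppages; refcounts: pp0:2 pp1:3 pp2:1
Op 4: write(P2, v0, 153). refcount(pp0)=2>1 -> COPY to pp3. 4 ppages; refcounts: pp0:1 pp1:3 pp2:1 pp3:1
Op 5: write(P2, v1, 192). refcount(pp1)=3>1 -> COPY to pp4. 5 ppages; refcounts: pp0:1 pp1:2 pp2:1 pp3:1 pp4:1
Op 6: fork(P0) -> P3. 5 ppages; refcounts: pp0:2 pp1:3 pp2:1 pp3:1 pp4:1
Op 7: read(P1, v1) -> 17. No state change.

yes yes yes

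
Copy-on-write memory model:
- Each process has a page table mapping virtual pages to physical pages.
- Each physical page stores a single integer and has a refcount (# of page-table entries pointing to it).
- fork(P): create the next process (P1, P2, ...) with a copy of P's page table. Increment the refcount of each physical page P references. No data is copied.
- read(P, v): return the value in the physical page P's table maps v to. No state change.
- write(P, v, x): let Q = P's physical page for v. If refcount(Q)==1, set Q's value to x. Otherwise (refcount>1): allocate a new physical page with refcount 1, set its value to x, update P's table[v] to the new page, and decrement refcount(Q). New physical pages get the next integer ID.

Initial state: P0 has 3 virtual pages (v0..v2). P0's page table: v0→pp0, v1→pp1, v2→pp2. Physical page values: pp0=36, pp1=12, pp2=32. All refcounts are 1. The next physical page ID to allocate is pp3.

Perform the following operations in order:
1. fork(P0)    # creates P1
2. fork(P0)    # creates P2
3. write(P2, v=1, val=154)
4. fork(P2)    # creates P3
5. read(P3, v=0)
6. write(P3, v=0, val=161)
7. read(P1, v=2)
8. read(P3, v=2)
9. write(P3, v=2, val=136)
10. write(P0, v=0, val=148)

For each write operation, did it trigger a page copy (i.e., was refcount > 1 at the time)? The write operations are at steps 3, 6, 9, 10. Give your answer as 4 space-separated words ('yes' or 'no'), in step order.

Op 1: fork(P0) -> P1. 3 ppages; refcounts: pp0:2 pp1:2 pp2:2
Op 2: fork(P0) -> P2. 3 ppages; refcounts: pp0:3 pp1:3 pp2:3
Op 3: write(P2, v1, 154). refcount(pp1)=3>1 -> COPY to pp3. 4 ppages; refcounts: pp0:3 pp1:2 pp2:3 pp3:1
Op 4: fork(P2) -> P3. 4 ppages; refcounts: pp0:4 pp1:2 pp2:4 pp3:2
Op 5: read(P3, v0) -> 36. No state change.
Op 6: write(P3, v0, 161). refcount(pp0)=4>1 -> COPY to pp4. 5 ppages; refcounts: pp0:3 pp1:2 pp2:4 pp3:2 pp4:1
Op 7: read(P1, v2) -> 32. No state change.
Op 8: read(P3, v2) -> 32. No state change.
Op 9: write(P3, v2, 136). refcount(pp2)=4>1 -> COPY to pp5. 6 ppages; refcounts: pp0:3 pp1:2 pp2:3 pp3:2 pp4:1 pp5:1
Op 10: write(P0, v0, 148). refcount(pp0)=3>1 -> COPY to pp6. 7 ppages; refcounts: pp0:2 pp1:2 pp2:3 pp3:2 pp4:1 pp5:1 pp6:1

yes yes yes yes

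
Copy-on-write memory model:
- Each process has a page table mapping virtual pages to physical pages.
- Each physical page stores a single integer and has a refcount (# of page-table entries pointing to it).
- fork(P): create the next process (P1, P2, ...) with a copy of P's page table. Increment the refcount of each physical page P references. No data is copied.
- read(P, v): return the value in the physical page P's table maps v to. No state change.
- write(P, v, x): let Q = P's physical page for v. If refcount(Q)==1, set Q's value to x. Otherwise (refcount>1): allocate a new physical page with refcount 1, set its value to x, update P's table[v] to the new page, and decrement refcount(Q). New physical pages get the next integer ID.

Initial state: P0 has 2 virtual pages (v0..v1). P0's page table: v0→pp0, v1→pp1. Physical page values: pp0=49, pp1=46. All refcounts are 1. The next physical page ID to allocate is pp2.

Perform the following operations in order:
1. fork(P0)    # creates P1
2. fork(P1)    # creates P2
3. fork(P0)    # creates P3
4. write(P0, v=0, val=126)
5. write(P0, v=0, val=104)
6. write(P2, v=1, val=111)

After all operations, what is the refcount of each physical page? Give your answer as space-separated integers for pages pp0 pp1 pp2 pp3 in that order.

Answer: 3 3 1 1

Derivation:
Op 1: fork(P0) -> P1. 2 ppages; refcounts: pp0:2 pp1:2
Op 2: fork(P1) -> P2. 2 ppages; refcounts: pp0:3 pp1:3
Op 3: fork(P0) -> P3. 2 ppages; refcounts: pp0:4 pp1:4
Op 4: write(P0, v0, 126). refcount(pp0)=4>1 -> COPY to pp2. 3 ppages; refcounts: pp0:3 pp1:4 pp2:1
Op 5: write(P0, v0, 104). refcount(pp2)=1 -> write in place. 3 ppages; refcounts: pp0:3 pp1:4 pp2:1
Op 6: write(P2, v1, 111). refcount(pp1)=4>1 -> COPY to pp3. 4 ppages; refcounts: pp0:3 pp1:3 pp2:1 pp3:1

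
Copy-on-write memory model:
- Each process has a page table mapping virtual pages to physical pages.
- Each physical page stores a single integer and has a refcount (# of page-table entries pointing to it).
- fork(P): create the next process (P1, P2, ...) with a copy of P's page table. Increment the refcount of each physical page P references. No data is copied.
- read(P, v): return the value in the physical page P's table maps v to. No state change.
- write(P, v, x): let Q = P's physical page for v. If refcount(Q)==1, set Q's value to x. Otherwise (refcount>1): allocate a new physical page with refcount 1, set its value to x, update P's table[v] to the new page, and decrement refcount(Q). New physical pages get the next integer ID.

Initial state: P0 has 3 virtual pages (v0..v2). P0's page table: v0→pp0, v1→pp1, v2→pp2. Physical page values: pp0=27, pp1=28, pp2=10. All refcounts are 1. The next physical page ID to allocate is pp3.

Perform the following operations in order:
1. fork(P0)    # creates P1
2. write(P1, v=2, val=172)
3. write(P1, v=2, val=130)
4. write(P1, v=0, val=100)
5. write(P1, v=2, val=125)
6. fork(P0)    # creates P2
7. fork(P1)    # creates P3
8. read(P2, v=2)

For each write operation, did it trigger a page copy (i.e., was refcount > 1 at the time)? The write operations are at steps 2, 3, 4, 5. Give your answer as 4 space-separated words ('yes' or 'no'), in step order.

Op 1: fork(P0) -> P1. 3 ppages; refcounts: pp0:2 pp1:2 pp2:2
Op 2: write(P1, v2, 172). refcount(pp2)=2>1 -> COPY to pp3. 4 ppages; refcounts: pp0:2 pp1:2 pp2:1 pp3:1
Op 3: write(P1, v2, 130). refcount(pp3)=1 -> write in place. 4 ppages; refcounts: pp0:2 pp1:2 pp2:1 pp3:1
Op 4: write(P1, v0, 100). refcount(pp0)=2>1 -> COPY to pp4. 5 ppages; refcounts: pp0:1 pp1:2 pp2:1 pp3:1 pp4:1
Op 5: write(P1, v2, 125). refcount(pp3)=1 -> write in place. 5 ppages; refcounts: pp0:1 pp1:2 pp2:1 pp3:1 pp4:1
Op 6: fork(P0) -> P2. 5 ppages; refcounts: pp0:2 pp1:3 pp2:2 pp3:1 pp4:1
Op 7: fork(P1) -> P3. 5 ppages; refcounts: pp0:2 pp1:4 pp2:2 pp3:2 pp4:2
Op 8: read(P2, v2) -> 10. No state change.

yes no yes no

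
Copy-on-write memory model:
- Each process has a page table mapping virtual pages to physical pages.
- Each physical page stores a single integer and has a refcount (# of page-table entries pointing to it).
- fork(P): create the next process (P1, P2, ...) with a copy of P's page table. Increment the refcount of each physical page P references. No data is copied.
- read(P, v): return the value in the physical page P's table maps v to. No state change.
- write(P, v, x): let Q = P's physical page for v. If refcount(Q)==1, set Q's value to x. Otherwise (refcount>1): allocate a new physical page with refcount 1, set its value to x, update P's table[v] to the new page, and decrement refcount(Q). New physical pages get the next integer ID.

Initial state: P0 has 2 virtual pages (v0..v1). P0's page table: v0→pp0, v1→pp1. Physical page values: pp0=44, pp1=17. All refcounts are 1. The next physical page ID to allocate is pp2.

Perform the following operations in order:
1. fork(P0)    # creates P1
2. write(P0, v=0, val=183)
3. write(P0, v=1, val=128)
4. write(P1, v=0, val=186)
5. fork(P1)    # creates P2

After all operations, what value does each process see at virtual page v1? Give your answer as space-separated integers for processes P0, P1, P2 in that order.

Answer: 128 17 17

Derivation:
Op 1: fork(P0) -> P1. 2 ppages; refcounts: pp0:2 pp1:2
Op 2: write(P0, v0, 183). refcount(pp0)=2>1 -> COPY to pp2. 3 ppages; refcounts: pp0:1 pp1:2 pp2:1
Op 3: write(P0, v1, 128). refcount(pp1)=2>1 -> COPY to pp3. 4 ppages; refcounts: pp0:1 pp1:1 pp2:1 pp3:1
Op 4: write(P1, v0, 186). refcount(pp0)=1 -> write in place. 4 ppages; refcounts: pp0:1 pp1:1 pp2:1 pp3:1
Op 5: fork(P1) -> P2. 4 ppages; refcounts: pp0:2 pp1:2 pp2:1 pp3:1
P0: v1 -> pp3 = 128
P1: v1 -> pp1 = 17
P2: v1 -> pp1 = 17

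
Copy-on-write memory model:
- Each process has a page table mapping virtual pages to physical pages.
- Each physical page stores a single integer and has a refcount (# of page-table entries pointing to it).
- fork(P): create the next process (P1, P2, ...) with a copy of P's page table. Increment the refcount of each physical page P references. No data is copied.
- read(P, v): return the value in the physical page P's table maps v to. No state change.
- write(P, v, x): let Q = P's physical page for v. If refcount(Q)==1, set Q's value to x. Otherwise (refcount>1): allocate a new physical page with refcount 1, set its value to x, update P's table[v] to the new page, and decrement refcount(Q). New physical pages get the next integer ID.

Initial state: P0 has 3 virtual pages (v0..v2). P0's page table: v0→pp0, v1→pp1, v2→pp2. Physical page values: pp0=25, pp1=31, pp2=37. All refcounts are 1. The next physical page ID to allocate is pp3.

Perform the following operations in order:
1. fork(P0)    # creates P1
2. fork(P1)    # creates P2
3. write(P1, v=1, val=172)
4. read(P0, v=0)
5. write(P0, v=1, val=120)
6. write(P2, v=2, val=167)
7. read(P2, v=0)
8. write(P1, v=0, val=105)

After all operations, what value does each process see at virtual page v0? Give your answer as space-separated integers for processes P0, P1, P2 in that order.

Answer: 25 105 25

Derivation:
Op 1: fork(P0) -> P1. 3 ppages; refcounts: pp0:2 pp1:2 pp2:2
Op 2: fork(P1) -> P2. 3 ppages; refcounts: pp0:3 pp1:3 pp2:3
Op 3: write(P1, v1, 172). refcount(pp1)=3>1 -> COPY to pp3. 4 ppages; refcounts: pp0:3 pp1:2 pp2:3 pp3:1
Op 4: read(P0, v0) -> 25. No state change.
Op 5: write(P0, v1, 120). refcount(pp1)=2>1 -> COPY to pp4. 5 ppages; refcounts: pp0:3 pp1:1 pp2:3 pp3:1 pp4:1
Op 6: write(P2, v2, 167). refcount(pp2)=3>1 -> COPY to pp5. 6 ppages; refcounts: pp0:3 pp1:1 pp2:2 pp3:1 pp4:1 pp5:1
Op 7: read(P2, v0) -> 25. No state change.
Op 8: write(P1, v0, 105). refcount(pp0)=3>1 -> COPY to pp6. 7 ppages; refcounts: pp0:2 pp1:1 pp2:2 pp3:1 pp4:1 pp5:1 pp6:1
P0: v0 -> pp0 = 25
P1: v0 -> pp6 = 105
P2: v0 -> pp0 = 25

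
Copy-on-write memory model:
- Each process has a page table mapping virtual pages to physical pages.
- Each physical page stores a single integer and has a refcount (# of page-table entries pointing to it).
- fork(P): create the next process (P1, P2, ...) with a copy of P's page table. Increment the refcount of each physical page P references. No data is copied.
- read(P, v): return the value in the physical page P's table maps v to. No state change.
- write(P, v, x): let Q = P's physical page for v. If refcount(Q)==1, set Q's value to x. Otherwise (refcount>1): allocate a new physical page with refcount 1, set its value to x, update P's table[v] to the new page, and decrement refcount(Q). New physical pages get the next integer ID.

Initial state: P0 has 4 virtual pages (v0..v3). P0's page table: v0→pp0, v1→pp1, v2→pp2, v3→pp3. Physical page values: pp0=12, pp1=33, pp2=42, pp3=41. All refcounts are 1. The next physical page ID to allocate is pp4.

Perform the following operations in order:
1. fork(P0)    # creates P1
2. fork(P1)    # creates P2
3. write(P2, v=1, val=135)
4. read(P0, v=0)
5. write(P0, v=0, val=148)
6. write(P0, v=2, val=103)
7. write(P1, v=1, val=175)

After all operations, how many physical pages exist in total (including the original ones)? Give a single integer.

Op 1: fork(P0) -> P1. 4 ppages; refcounts: pp0:2 pp1:2 pp2:2 pp3:2
Op 2: fork(P1) -> P2. 4 ppages; refcounts: pp0:3 pp1:3 pp2:3 pp3:3
Op 3: write(P2, v1, 135). refcount(pp1)=3>1 -> COPY to pp4. 5 ppages; refcounts: pp0:3 pp1:2 pp2:3 pp3:3 pp4:1
Op 4: read(P0, v0) -> 12. No state change.
Op 5: write(P0, v0, 148). refcount(pp0)=3>1 -> COPY to pp5. 6 ppages; refcounts: pp0:2 pp1:2 pp2:3 pp3:3 pp4:1 pp5:1
Op 6: write(P0, v2, 103). refcount(pp2)=3>1 -> COPY to pp6. 7 ppages; refcounts: pp0:2 pp1:2 pp2:2 pp3:3 pp4:1 pp5:1 pp6:1
Op 7: write(P1, v1, 175). refcount(pp1)=2>1 -> COPY to pp7. 8 ppages; refcounts: pp0:2 pp1:1 pp2:2 pp3:3 pp4:1 pp5:1 pp6:1 pp7:1

Answer: 8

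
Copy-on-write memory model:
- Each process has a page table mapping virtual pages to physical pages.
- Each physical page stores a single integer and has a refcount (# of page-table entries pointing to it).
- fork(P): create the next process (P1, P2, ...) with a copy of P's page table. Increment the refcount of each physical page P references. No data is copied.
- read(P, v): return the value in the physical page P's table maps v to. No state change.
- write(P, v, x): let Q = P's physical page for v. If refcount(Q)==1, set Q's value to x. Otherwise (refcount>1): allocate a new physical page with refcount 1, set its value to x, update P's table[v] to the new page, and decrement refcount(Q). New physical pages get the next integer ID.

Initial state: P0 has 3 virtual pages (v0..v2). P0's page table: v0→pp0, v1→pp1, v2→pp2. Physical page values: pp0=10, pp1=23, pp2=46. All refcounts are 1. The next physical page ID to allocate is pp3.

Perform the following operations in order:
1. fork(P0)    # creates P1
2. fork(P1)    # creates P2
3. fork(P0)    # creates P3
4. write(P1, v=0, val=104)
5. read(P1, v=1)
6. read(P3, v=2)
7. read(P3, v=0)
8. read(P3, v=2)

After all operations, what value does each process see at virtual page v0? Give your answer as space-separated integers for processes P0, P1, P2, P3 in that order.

Answer: 10 104 10 10

Derivation:
Op 1: fork(P0) -> P1. 3 ppages; refcounts: pp0:2 pp1:2 pp2:2
Op 2: fork(P1) -> P2. 3 ppages; refcounts: pp0:3 pp1:3 pp2:3
Op 3: fork(P0) -> P3. 3 ppages; refcounts: pp0:4 pp1:4 pp2:4
Op 4: write(P1, v0, 104). refcount(pp0)=4>1 -> COPY to pp3. 4 ppages; refcounts: pp0:3 pp1:4 pp2:4 pp3:1
Op 5: read(P1, v1) -> 23. No state change.
Op 6: read(P3, v2) -> 46. No state change.
Op 7: read(P3, v0) -> 10. No state change.
Op 8: read(P3, v2) -> 46. No state change.
P0: v0 -> pp0 = 10
P1: v0 -> pp3 = 104
P2: v0 -> pp0 = 10
P3: v0 -> pp0 = 10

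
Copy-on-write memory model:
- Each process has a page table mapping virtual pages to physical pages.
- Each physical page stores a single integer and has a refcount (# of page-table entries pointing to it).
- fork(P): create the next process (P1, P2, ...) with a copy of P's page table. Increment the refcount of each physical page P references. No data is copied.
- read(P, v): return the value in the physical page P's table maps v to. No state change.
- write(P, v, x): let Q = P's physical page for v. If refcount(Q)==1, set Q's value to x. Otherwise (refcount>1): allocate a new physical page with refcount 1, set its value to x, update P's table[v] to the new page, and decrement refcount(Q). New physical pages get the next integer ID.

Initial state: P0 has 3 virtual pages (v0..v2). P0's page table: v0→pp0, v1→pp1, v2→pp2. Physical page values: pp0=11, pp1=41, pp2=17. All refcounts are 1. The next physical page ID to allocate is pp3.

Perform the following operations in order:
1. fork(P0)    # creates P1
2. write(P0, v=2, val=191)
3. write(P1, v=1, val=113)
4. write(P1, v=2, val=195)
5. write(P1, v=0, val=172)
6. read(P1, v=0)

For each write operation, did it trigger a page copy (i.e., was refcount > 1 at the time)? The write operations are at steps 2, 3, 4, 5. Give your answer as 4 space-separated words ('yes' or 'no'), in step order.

Op 1: fork(P0) -> P1. 3 ppages; refcounts: pp0:2 pp1:2 pp2:2
Op 2: write(P0, v2, 191). refcount(pp2)=2>1 -> COPY to pp3. 4 ppages; refcounts: pp0:2 pp1:2 pp2:1 pp3:1
Op 3: write(P1, v1, 113). refcount(pp1)=2>1 -> COPY to pp4. 5 ppages; refcounts: pp0:2 pp1:1 pp2:1 pp3:1 pp4:1
Op 4: write(P1, v2, 195). refcount(pp2)=1 -> write in place. 5 ppages; refcounts: pp0:2 pp1:1 pp2:1 pp3:1 pp4:1
Op 5: write(P1, v0, 172). refcount(pp0)=2>1 -> COPY to pp5. 6 ppages; refcounts: pp0:1 pp1:1 pp2:1 pp3:1 pp4:1 pp5:1
Op 6: read(P1, v0) -> 172. No state change.

yes yes no yes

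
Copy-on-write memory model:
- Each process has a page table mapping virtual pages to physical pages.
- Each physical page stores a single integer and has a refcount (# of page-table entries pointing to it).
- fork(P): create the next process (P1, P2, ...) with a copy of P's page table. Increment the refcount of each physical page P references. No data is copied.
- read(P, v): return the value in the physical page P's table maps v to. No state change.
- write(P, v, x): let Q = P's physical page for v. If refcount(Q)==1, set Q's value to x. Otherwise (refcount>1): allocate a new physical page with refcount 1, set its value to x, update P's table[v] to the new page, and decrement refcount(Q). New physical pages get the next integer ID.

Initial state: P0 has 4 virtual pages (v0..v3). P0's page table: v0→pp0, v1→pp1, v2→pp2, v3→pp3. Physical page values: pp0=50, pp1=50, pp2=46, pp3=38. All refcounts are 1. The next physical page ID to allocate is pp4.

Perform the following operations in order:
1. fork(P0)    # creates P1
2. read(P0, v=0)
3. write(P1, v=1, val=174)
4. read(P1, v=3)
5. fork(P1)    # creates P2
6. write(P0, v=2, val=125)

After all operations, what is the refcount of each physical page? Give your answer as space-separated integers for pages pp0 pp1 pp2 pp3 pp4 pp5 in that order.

Answer: 3 1 2 3 2 1

Derivation:
Op 1: fork(P0) -> P1. 4 ppages; refcounts: pp0:2 pp1:2 pp2:2 pp3:2
Op 2: read(P0, v0) -> 50. No state change.
Op 3: write(P1, v1, 174). refcount(pp1)=2>1 -> COPY to pp4. 5 ppages; refcounts: pp0:2 pp1:1 pp2:2 pp3:2 pp4:1
Op 4: read(P1, v3) -> 38. No state change.
Op 5: fork(P1) -> P2. 5 ppages; refcounts: pp0:3 pp1:1 pp2:3 pp3:3 pp4:2
Op 6: write(P0, v2, 125). refcount(pp2)=3>1 -> COPY to pp5. 6 ppages; refcounts: pp0:3 pp1:1 pp2:2 pp3:3 pp4:2 pp5:1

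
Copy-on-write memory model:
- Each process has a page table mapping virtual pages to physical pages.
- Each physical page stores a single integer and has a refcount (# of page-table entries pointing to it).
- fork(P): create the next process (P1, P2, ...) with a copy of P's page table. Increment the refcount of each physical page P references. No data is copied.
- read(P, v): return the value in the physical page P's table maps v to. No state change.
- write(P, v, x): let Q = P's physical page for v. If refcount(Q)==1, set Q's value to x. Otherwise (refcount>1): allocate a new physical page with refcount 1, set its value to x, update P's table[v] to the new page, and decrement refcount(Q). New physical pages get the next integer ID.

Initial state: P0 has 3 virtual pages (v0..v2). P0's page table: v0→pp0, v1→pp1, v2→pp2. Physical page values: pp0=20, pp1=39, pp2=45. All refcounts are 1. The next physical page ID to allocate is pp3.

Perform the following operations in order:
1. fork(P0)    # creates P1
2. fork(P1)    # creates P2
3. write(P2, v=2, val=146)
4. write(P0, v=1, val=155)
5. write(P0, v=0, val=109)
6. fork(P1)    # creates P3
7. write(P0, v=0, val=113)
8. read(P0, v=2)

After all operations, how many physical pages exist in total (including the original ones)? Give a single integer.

Answer: 6

Derivation:
Op 1: fork(P0) -> P1. 3 ppages; refcounts: pp0:2 pp1:2 pp2:2
Op 2: fork(P1) -> P2. 3 ppages; refcounts: pp0:3 pp1:3 pp2:3
Op 3: write(P2, v2, 146). refcount(pp2)=3>1 -> COPY to pp3. 4 ppages; refcounts: pp0:3 pp1:3 pp2:2 pp3:1
Op 4: write(P0, v1, 155). refcount(pp1)=3>1 -> COPY to pp4. 5 ppages; refcounts: pp0:3 pp1:2 pp2:2 pp3:1 pp4:1
Op 5: write(P0, v0, 109). refcount(pp0)=3>1 -> COPY to pp5. 6 ppages; refcounts: pp0:2 pp1:2 pp2:2 pp3:1 pp4:1 pp5:1
Op 6: fork(P1) -> P3. 6 ppages; refcounts: pp0:3 pp1:3 pp2:3 pp3:1 pp4:1 pp5:1
Op 7: write(P0, v0, 113). refcount(pp5)=1 -> write in place. 6 ppages; refcounts: pp0:3 pp1:3 pp2:3 pp3:1 pp4:1 pp5:1
Op 8: read(P0, v2) -> 45. No state change.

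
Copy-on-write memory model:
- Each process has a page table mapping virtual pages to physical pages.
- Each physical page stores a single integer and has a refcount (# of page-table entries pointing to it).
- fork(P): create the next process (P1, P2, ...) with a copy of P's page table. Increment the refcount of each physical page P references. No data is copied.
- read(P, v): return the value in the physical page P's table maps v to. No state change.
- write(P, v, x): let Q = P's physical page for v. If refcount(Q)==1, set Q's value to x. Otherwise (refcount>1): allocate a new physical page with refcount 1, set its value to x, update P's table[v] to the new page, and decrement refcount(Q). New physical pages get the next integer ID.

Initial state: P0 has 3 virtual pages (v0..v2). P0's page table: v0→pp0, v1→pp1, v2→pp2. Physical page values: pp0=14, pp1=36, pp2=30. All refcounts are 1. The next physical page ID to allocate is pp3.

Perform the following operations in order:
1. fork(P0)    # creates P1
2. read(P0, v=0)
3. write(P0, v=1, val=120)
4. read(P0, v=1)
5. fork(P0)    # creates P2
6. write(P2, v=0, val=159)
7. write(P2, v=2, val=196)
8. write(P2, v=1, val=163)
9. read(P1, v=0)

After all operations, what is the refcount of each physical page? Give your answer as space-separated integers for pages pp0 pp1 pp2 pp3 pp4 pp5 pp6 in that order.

Answer: 2 1 2 1 1 1 1

Derivation:
Op 1: fork(P0) -> P1. 3 ppages; refcounts: pp0:2 pp1:2 pp2:2
Op 2: read(P0, v0) -> 14. No state change.
Op 3: write(P0, v1, 120). refcount(pp1)=2>1 -> COPY to pp3. 4 ppages; refcounts: pp0:2 pp1:1 pp2:2 pp3:1
Op 4: read(P0, v1) -> 120. No state change.
Op 5: fork(P0) -> P2. 4 ppages; refcounts: pp0:3 pp1:1 pp2:3 pp3:2
Op 6: write(P2, v0, 159). refcount(pp0)=3>1 -> COPY to pp4. 5 ppages; refcounts: pp0:2 pp1:1 pp2:3 pp3:2 pp4:1
Op 7: write(P2, v2, 196). refcount(pp2)=3>1 -> COPY to pp5. 6 ppages; refcounts: pp0:2 pp1:1 pp2:2 pp3:2 pp4:1 pp5:1
Op 8: write(P2, v1, 163). refcount(pp3)=2>1 -> COPY to pp6. 7 ppages; refcounts: pp0:2 pp1:1 pp2:2 pp3:1 pp4:1 pp5:1 pp6:1
Op 9: read(P1, v0) -> 14. No state change.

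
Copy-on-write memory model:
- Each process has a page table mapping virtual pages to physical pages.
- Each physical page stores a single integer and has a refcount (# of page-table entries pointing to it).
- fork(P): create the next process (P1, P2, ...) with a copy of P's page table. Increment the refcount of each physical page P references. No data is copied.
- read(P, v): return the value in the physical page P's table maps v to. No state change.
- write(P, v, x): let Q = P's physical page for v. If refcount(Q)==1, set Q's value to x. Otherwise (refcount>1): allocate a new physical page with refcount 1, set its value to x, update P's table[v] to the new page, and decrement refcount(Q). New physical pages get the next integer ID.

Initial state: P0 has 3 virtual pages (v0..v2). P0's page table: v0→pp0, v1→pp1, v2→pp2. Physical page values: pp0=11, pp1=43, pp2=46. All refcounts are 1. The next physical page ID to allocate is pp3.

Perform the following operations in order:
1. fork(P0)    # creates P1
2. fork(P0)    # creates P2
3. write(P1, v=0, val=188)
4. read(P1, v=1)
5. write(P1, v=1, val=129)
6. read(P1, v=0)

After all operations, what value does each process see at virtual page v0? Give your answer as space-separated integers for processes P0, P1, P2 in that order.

Answer: 11 188 11

Derivation:
Op 1: fork(P0) -> P1. 3 ppages; refcounts: pp0:2 pp1:2 pp2:2
Op 2: fork(P0) -> P2. 3 ppages; refcounts: pp0:3 pp1:3 pp2:3
Op 3: write(P1, v0, 188). refcount(pp0)=3>1 -> COPY to pp3. 4 ppages; refcounts: pp0:2 pp1:3 pp2:3 pp3:1
Op 4: read(P1, v1) -> 43. No state change.
Op 5: write(P1, v1, 129). refcount(pp1)=3>1 -> COPY to pp4. 5 ppages; refcounts: pp0:2 pp1:2 pp2:3 pp3:1 pp4:1
Op 6: read(P1, v0) -> 188. No state change.
P0: v0 -> pp0 = 11
P1: v0 -> pp3 = 188
P2: v0 -> pp0 = 11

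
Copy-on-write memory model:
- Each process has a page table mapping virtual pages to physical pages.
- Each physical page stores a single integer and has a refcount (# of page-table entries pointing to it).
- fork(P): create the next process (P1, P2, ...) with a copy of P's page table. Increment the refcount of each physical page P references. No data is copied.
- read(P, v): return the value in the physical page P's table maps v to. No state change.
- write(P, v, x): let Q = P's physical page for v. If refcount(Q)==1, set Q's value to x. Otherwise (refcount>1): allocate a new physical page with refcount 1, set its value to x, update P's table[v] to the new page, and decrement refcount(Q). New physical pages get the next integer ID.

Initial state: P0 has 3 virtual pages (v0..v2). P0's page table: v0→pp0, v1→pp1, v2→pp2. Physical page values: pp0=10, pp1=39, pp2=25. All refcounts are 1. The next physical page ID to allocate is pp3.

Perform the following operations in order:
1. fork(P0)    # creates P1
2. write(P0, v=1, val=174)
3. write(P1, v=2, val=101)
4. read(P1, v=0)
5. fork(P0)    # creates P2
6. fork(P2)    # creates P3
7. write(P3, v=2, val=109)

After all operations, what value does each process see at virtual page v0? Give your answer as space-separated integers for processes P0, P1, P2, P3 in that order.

Op 1: fork(P0) -> P1. 3 ppages; refcounts: pp0:2 pp1:2 pp2:2
Op 2: write(P0, v1, 174). refcount(pp1)=2>1 -> COPY to pp3. 4 ppages; refcounts: pp0:2 pp1:1 pp2:2 pp3:1
Op 3: write(P1, v2, 101). refcount(pp2)=2>1 -> COPY to pp4. 5 ppages; refcounts: pp0:2 pp1:1 pp2:1 pp3:1 pp4:1
Op 4: read(P1, v0) -> 10. No state change.
Op 5: fork(P0) -> P2. 5 ppages; refcounts: pp0:3 pp1:1 pp2:2 pp3:2 pp4:1
Op 6: fork(P2) -> P3. 5 ppages; refcounts: pp0:4 pp1:1 pp2:3 pp3:3 pp4:1
Op 7: write(P3, v2, 109). refcount(pp2)=3>1 -> COPY to pp5. 6 ppages; refcounts: pp0:4 pp1:1 pp2:2 pp3:3 pp4:1 pp5:1
P0: v0 -> pp0 = 10
P1: v0 -> pp0 = 10
P2: v0 -> pp0 = 10
P3: v0 -> pp0 = 10

Answer: 10 10 10 10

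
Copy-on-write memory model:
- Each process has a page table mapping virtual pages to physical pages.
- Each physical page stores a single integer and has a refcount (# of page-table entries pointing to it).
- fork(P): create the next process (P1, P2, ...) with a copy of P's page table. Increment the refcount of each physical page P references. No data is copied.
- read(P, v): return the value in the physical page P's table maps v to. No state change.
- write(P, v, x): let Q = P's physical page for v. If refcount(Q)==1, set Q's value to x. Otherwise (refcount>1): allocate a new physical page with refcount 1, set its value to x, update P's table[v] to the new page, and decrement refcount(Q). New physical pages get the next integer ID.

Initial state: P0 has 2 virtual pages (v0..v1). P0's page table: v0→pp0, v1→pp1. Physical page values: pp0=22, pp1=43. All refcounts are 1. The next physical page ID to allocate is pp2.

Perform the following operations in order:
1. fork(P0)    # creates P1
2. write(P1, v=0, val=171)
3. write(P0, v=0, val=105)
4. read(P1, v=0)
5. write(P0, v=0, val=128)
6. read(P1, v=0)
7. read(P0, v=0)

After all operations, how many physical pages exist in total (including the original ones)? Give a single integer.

Answer: 3

Derivation:
Op 1: fork(P0) -> P1. 2 ppages; refcounts: pp0:2 pp1:2
Op 2: write(P1, v0, 171). refcount(pp0)=2>1 -> COPY to pp2. 3 ppages; refcounts: pp0:1 pp1:2 pp2:1
Op 3: write(P0, v0, 105). refcount(pp0)=1 -> write in place. 3 ppages; refcounts: pp0:1 pp1:2 pp2:1
Op 4: read(P1, v0) -> 171. No state change.
Op 5: write(P0, v0, 128). refcount(pp0)=1 -> write in place. 3 ppages; refcounts: pp0:1 pp1:2 pp2:1
Op 6: read(P1, v0) -> 171. No state change.
Op 7: read(P0, v0) -> 128. No state change.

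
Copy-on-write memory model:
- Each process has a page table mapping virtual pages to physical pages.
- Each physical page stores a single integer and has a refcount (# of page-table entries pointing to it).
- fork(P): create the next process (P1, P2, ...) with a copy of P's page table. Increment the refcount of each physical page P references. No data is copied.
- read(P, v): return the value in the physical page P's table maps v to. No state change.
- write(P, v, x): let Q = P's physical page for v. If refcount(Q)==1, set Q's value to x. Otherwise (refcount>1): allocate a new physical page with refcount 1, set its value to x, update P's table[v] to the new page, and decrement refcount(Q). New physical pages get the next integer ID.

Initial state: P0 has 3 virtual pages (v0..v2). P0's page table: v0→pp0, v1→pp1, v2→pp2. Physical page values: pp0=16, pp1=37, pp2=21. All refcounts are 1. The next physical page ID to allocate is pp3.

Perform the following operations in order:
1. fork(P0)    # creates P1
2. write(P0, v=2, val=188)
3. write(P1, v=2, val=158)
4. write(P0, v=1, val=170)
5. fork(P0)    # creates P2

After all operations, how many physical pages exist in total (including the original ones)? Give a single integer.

Answer: 5

Derivation:
Op 1: fork(P0) -> P1. 3 ppages; refcounts: pp0:2 pp1:2 pp2:2
Op 2: write(P0, v2, 188). refcount(pp2)=2>1 -> COPY to pp3. 4 ppages; refcounts: pp0:2 pp1:2 pp2:1 pp3:1
Op 3: write(P1, v2, 158). refcount(pp2)=1 -> write in place. 4 ppages; refcounts: pp0:2 pp1:2 pp2:1 pp3:1
Op 4: write(P0, v1, 170). refcount(pp1)=2>1 -> COPY to pp4. 5 ppages; refcounts: pp0:2 pp1:1 pp2:1 pp3:1 pp4:1
Op 5: fork(P0) -> P2. 5 ppages; refcounts: pp0:3 pp1:1 pp2:1 pp3:2 pp4:2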